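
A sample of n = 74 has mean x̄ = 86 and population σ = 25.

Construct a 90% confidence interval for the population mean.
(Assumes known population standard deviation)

Answer: (81.2193, 90.7807)

Derivation:
Confidence level: 90%, α = 0.1
z_0.05 = 1.645
SE = σ/√n = 25/√74 = 2.9062
Margin of error = 1.645 × 2.9062 = 4.7807
CI: x̄ ± margin = 86 ± 4.7807
CI: (81.2193, 90.7807)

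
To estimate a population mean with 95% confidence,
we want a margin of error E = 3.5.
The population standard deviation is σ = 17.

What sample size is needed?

z_0.025 = 1.960
n = (z×σ/E)² = (1.960×17/3.5)²
n = 90.6304
Round up: n = 91

Answer: n = 91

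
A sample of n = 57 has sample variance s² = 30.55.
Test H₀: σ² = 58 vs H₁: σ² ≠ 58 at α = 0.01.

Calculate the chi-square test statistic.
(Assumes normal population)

df = n - 1 = 56
χ² = (n-1)s²/σ₀² = 56×30.55/58 = 29.4966
Critical values: χ²_{0.995,56} = 32.490, χ²_{0.005,56} = 86.994
Rejection region: χ² < 32.490 or χ² > 86.994
Decision: reject H₀

Answer: χ² = 29.4966, reject H₀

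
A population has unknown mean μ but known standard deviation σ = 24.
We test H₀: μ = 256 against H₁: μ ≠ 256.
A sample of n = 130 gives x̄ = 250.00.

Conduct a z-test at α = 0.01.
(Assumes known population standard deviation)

Answer: z = -2.8505, reject H₀

Derivation:
Standard error: SE = σ/√n = 24/√130 = 2.1049
z-statistic: z = (x̄ - μ₀)/SE = (250.00 - 256)/2.1049 = -2.8505
Critical value: ±2.576
p-value = 0.0044
Decision: reject H₀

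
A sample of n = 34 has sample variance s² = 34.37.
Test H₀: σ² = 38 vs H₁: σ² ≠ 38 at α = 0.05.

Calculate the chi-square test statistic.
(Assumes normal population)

df = n - 1 = 33
χ² = (n-1)s²/σ₀² = 33×34.37/38 = 29.8476
Critical values: χ²_{0.975,33} = 19.047, χ²_{0.025,33} = 50.725
Rejection region: χ² < 19.047 or χ² > 50.725
Decision: fail to reject H₀

Answer: χ² = 29.8476, fail to reject H₀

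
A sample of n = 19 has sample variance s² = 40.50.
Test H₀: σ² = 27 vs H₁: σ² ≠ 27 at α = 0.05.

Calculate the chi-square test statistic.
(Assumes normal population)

Answer: χ² = 27.0000, fail to reject H₀

Derivation:
df = n - 1 = 18
χ² = (n-1)s²/σ₀² = 18×40.50/27 = 27.0000
Critical values: χ²_{0.975,18} = 8.231, χ²_{0.025,18} = 31.526
Rejection region: χ² < 8.231 or χ² > 31.526
Decision: fail to reject H₀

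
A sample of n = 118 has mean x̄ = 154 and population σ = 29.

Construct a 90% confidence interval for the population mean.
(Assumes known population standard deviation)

Confidence level: 90%, α = 0.1
z_0.05 = 1.645
SE = σ/√n = 29/√118 = 2.6697
Margin of error = 1.645 × 2.6697 = 4.3917
CI: x̄ ± margin = 154 ± 4.3917
CI: (149.6083, 158.3917)

Answer: (149.6083, 158.3917)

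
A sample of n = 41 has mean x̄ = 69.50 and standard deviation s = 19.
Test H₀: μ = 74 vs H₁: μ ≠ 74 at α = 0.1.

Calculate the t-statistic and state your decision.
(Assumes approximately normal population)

Answer: t = -1.5165, fail to reject H₀

Derivation:
df = n - 1 = 40
SE = s/√n = 19/√41 = 2.9673
t = (x̄ - μ₀)/SE = (69.50 - 74)/2.9673 = -1.5165
Critical value: t_{0.05,40} = ±1.684
p-value ≈ 0.1373
Decision: fail to reject H₀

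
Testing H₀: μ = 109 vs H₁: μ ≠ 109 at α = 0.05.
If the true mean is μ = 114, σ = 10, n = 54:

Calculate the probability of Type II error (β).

Answer: β ≈ 0.0432

Derivation:
SE = σ/√n = 10/√54 = 1.3608
Critical values: μ₀ ± z_0.025×SE = 109 ± 1.960×1.3608
Acceptance region: (106.3328, 111.6672)
Under H₁ (μ = 114): z_high = (111.6672 - 114)/1.3608 = -1.7143, z_low = (106.3328 - 114)/1.3608 = -5.6343
β = P(not reject | H₁) = Φ(-1.7143) - Φ(-5.6343) ≈ 0.0432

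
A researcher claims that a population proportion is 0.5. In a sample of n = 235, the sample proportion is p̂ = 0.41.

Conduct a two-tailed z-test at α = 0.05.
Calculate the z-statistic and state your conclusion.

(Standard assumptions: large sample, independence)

H₀: p = 0.5, H₁: p ≠ 0.5
Standard error: SE = √(p₀(1-p₀)/n) = √(0.5×0.5/235) = 0.032616
z-statistic: z = (p̂ - p₀)/SE = (0.41 - 0.5)/0.032616 = -2.7594
Critical value: z_0.025 = ±1.960
p-value = 0.0058
Decision: reject H₀ at α = 0.05

Answer: z = -2.7594, reject H₀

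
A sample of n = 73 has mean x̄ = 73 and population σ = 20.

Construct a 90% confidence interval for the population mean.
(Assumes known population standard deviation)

Answer: (69.1494, 76.8506)

Derivation:
Confidence level: 90%, α = 0.1
z_0.05 = 1.645
SE = σ/√n = 20/√73 = 2.3408
Margin of error = 1.645 × 2.3408 = 3.8506
CI: x̄ ± margin = 73 ± 3.8506
CI: (69.1494, 76.8506)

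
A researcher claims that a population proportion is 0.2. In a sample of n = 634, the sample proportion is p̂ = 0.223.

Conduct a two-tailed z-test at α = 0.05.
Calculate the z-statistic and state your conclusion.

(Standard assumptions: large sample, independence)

H₀: p = 0.2, H₁: p ≠ 0.2
Standard error: SE = √(p₀(1-p₀)/n) = √(0.2×0.8/634) = 0.015886
z-statistic: z = (p̂ - p₀)/SE = (0.223 - 0.2)/0.015886 = 1.4478
Critical value: z_0.025 = ±1.960
p-value = 0.1477
Decision: fail to reject H₀ at α = 0.05

Answer: z = 1.4478, fail to reject H₀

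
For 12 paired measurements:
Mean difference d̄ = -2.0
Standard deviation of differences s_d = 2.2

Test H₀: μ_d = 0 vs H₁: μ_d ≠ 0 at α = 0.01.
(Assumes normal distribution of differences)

Answer: t = -3.1491, reject H₀

Derivation:
df = n - 1 = 11
SE = s_d/√n = 2.2/√12 = 0.6351
t = d̄/SE = -2.0/0.6351 = -3.1491
Critical value: t_{0.005,11} = ±3.106
p-value ≈ 0.0093
Decision: reject H₀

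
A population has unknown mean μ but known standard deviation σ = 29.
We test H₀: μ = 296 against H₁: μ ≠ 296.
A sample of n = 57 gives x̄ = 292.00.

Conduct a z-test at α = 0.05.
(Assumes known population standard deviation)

Answer: z = -1.0414, fail to reject H₀

Derivation:
Standard error: SE = σ/√n = 29/√57 = 3.8411
z-statistic: z = (x̄ - μ₀)/SE = (292.00 - 296)/3.8411 = -1.0414
Critical value: ±1.960
p-value = 0.2977
Decision: fail to reject H₀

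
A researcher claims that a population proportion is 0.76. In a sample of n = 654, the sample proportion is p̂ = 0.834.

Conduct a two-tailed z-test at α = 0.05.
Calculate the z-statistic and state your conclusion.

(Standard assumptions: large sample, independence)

Answer: z = 4.4311, reject H₀

Derivation:
H₀: p = 0.76, H₁: p ≠ 0.76
Standard error: SE = √(p₀(1-p₀)/n) = √(0.76×0.24/654) = 0.016700
z-statistic: z = (p̂ - p₀)/SE = (0.834 - 0.76)/0.016700 = 4.4311
Critical value: z_0.025 = ±1.960
p-value < 0.0001
Decision: reject H₀ at α = 0.05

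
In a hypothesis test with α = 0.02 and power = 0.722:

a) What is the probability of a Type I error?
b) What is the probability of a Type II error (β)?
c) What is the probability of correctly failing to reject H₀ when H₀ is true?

Answer: a) 0.02, b) 0.278, c) 0.98

Derivation:
a) Type I error probability = α = 0.02
b) Power = P(reject H₀ | H₁ true) = 1 - β = 0.722, so Type II error probability = β = 1 - Power = 0.278
c) P(fail to reject H₀ | H₀ true) = 1 - α = 0.98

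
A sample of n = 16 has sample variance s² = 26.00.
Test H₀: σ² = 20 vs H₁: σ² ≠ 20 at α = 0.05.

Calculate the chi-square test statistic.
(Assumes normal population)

Answer: χ² = 19.5000, fail to reject H₀

Derivation:
df = n - 1 = 15
χ² = (n-1)s²/σ₀² = 15×26.00/20 = 19.5000
Critical values: χ²_{0.975,15} = 6.262, χ²_{0.025,15} = 27.488
Rejection region: χ² < 6.262 or χ² > 27.488
Decision: fail to reject H₀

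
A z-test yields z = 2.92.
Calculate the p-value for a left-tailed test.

Answer: p-value ≈ 0.9982

Derivation:
For z = 2.92:
p = P(Z < 2.92) = Φ(2.92) = 0.9982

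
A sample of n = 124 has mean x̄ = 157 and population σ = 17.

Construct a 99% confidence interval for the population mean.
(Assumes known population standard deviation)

Confidence level: 99%, α = 0.01
z_0.005 = 2.576
SE = σ/√n = 17/√124 = 1.5266
Margin of error = 2.576 × 1.5266 = 3.9325
CI: x̄ ± margin = 157 ± 3.9325
CI: (153.0675, 160.9325)

Answer: (153.0675, 160.9325)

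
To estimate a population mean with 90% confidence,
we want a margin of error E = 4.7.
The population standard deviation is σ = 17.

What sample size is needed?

z_0.05 = 1.645
n = (z×σ/E)² = (1.645×17/4.7)²
n = 35.4025
Round up: n = 36

Answer: n = 36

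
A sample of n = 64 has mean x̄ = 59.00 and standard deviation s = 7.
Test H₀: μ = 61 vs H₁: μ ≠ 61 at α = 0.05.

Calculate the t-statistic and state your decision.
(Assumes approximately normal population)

Answer: t = -2.2857, reject H₀

Derivation:
df = n - 1 = 63
SE = s/√n = 7/√64 = 0.8750
t = (x̄ - μ₀)/SE = (59.00 - 61)/0.8750 = -2.2857
Critical value: t_{0.025,63} = ±1.998
p-value ≈ 0.0256
Decision: reject H₀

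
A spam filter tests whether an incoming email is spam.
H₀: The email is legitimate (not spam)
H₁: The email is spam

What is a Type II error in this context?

A Type I error (probability α) occurs when we reject a true H₀.
A Type II error (probability β) occurs when we fail to reject a false H₀.

Answer: Letting a spam email through to the inbox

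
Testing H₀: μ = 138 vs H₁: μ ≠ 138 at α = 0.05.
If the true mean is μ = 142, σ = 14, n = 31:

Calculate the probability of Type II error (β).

SE = σ/√n = 14/√31 = 2.5145
Critical values: μ₀ ± z_0.025×SE = 138 ± 1.960×2.5145
Acceptance region: (133.0716, 142.9284)
Under H₁ (μ = 142): z_high = (142.9284 - 142)/2.5145 = 0.3692, z_low = (133.0716 - 142)/2.5145 = -3.5508
β = P(not reject | H₁) = Φ(0.3692) - Φ(-3.5508) ≈ 0.6438

Answer: β ≈ 0.6438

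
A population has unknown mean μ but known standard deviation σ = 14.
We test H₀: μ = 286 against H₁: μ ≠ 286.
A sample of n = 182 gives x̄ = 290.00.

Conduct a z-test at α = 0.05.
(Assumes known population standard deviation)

Standard error: SE = σ/√n = 14/√182 = 1.0377
z-statistic: z = (x̄ - μ₀)/SE = (290.00 - 286)/1.0377 = 3.8547
Critical value: ±1.960
p-value = 0.0001
Decision: reject H₀

Answer: z = 3.8547, reject H₀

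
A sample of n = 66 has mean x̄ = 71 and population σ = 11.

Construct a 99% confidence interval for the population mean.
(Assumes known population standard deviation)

Confidence level: 99%, α = 0.01
z_0.005 = 2.576
SE = σ/√n = 11/√66 = 1.3540
Margin of error = 2.576 × 1.3540 = 3.4879
CI: x̄ ± margin = 71 ± 3.4879
CI: (67.5121, 74.4879)

Answer: (67.5121, 74.4879)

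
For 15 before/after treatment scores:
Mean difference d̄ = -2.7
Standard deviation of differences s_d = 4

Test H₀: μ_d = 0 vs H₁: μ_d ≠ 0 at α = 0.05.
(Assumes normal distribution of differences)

Answer: t = -2.6143, reject H₀

Derivation:
df = n - 1 = 14
SE = s_d/√n = 4/√15 = 1.0328
t = d̄/SE = -2.7/1.0328 = -2.6143
Critical value: t_{0.025,14} = ±2.145
p-value ≈ 0.0204
Decision: reject H₀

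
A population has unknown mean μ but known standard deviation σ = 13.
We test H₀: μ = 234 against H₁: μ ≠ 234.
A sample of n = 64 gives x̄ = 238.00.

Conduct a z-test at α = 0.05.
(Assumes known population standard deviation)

Answer: z = 2.4615, reject H₀

Derivation:
Standard error: SE = σ/√n = 13/√64 = 1.6250
z-statistic: z = (x̄ - μ₀)/SE = (238.00 - 234)/1.6250 = 2.4615
Critical value: ±1.960
p-value = 0.0138
Decision: reject H₀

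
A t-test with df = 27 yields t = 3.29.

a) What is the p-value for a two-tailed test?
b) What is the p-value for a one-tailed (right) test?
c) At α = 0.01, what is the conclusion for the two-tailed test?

Answer: a) 0.0028, b) 0.0014, c) reject H₀

Derivation:
Using t-distribution with df = 27:
a) Two-tailed: p = 2×P(T > 3.29) = 0.0028
b) One-tailed: p = P(T > 3.29) = 0.0014
c) 0.0028 < 0.01, reject H₀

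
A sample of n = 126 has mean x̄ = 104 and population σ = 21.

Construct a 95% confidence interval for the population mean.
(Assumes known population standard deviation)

Answer: (100.3332, 107.6668)

Derivation:
Confidence level: 95%, α = 0.05
z_0.025 = 1.960
SE = σ/√n = 21/√126 = 1.8708
Margin of error = 1.960 × 1.8708 = 3.6668
CI: x̄ ± margin = 104 ± 3.6668
CI: (100.3332, 107.6668)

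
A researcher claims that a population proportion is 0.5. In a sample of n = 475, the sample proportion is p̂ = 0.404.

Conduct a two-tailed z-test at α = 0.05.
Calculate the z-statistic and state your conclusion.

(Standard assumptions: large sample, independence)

H₀: p = 0.5, H₁: p ≠ 0.5
Standard error: SE = √(p₀(1-p₀)/n) = √(0.5×0.5/475) = 0.022942
z-statistic: z = (p̂ - p₀)/SE = (0.404 - 0.5)/0.022942 = -4.1845
Critical value: z_0.025 = ±1.960
p-value < 0.0001
Decision: reject H₀ at α = 0.05

Answer: z = -4.1845, reject H₀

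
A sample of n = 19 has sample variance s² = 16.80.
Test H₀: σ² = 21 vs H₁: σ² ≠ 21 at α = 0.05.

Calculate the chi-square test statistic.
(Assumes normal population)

df = n - 1 = 18
χ² = (n-1)s²/σ₀² = 18×16.80/21 = 14.4000
Critical values: χ²_{0.975,18} = 8.231, χ²_{0.025,18} = 31.526
Rejection region: χ² < 8.231 or χ² > 31.526
Decision: fail to reject H₀

Answer: χ² = 14.4000, fail to reject H₀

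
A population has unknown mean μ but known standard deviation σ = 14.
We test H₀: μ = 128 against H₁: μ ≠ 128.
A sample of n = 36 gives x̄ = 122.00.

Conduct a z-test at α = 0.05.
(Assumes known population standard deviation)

Standard error: SE = σ/√n = 14/√36 = 2.3333
z-statistic: z = (x̄ - μ₀)/SE = (122.00 - 128)/2.3333 = -2.5715
Critical value: ±1.960
p-value = 0.0101
Decision: reject H₀

Answer: z = -2.5715, reject H₀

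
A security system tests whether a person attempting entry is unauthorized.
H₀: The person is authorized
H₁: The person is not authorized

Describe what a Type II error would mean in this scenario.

Answer: Granting entry to an unauthorized person

Derivation:
Type I error (α): Rejecting H₀ when H₀ is true
Type II error (β): Failing to reject H₀ when H₁ is true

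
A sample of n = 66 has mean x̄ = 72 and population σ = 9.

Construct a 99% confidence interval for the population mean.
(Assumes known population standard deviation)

Confidence level: 99%, α = 0.01
z_0.005 = 2.576
SE = σ/√n = 9/√66 = 1.1078
Margin of error = 2.576 × 1.1078 = 2.8537
CI: x̄ ± margin = 72 ± 2.8537
CI: (69.1463, 74.8537)

Answer: (69.1463, 74.8537)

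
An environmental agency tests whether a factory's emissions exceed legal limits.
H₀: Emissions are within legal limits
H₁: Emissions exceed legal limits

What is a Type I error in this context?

Type I error (α): Rejecting H₀ when H₀ is true
Type II error (β): Failing to reject H₀ when H₁ is true

Answer: Citing a compliant factory for excess emissions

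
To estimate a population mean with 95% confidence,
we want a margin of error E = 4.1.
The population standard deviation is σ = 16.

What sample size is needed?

Answer: n = 59

Derivation:
z_0.025 = 1.960
n = (z×σ/E)² = (1.960×16/4.1)²
n = 58.5038
Round up: n = 59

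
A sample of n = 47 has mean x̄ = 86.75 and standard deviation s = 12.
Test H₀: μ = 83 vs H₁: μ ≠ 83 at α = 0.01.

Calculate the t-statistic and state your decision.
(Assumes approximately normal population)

Answer: t = 2.1424, fail to reject H₀

Derivation:
df = n - 1 = 46
SE = s/√n = 12/√47 = 1.7504
t = (x̄ - μ₀)/SE = (86.75 - 83)/1.7504 = 2.1424
Critical value: t_{0.005,46} = ±2.687
p-value ≈ 0.0375
Decision: fail to reject H₀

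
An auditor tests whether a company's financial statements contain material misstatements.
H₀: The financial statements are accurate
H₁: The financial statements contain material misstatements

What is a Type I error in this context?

Type I error: rejecting H₀ when it is actually true (false positive).
Type II error: failing to reject H₀ when H₁ is actually true (false negative).

Answer: Concluding the statements are misstated when they are actually accurate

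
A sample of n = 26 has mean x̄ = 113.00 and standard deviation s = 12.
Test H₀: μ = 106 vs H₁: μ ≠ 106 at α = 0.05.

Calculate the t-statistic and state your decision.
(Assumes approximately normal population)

df = n - 1 = 25
SE = s/√n = 12/√26 = 2.3534
t = (x̄ - μ₀)/SE = (113.00 - 106)/2.3534 = 2.9744
Critical value: t_{0.025,25} = ±2.060
p-value ≈ 0.0064
Decision: reject H₀

Answer: t = 2.9744, reject H₀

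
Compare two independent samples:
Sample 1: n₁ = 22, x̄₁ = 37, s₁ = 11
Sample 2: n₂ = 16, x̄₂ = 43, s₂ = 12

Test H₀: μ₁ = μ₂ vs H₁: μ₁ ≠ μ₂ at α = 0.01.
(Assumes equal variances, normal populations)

Pooled variance: s²_p = [21×11² + 15×12²]/(36) = 130.5833
s_p = 11.4273
SE = s_p×√(1/n₁ + 1/n₂) = 11.4273×√(1/22 + 1/16) = 3.7546
t = (x̄₁ - x̄₂)/SE = (37 - 43)/3.7546 = -1.5980
df = 36, t-critical = ±2.719
Decision: fail to reject H₀

Answer: t = -1.5980, fail to reject H₀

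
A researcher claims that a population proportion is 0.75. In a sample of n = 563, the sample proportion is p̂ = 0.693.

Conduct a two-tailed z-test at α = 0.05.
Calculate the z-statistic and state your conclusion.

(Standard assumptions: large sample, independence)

H₀: p = 0.75, H₁: p ≠ 0.75
Standard error: SE = √(p₀(1-p₀)/n) = √(0.75×0.25/563) = 0.018249
z-statistic: z = (p̂ - p₀)/SE = (0.693 - 0.75)/0.018249 = -3.1235
Critical value: z_0.025 = ±1.960
p-value = 0.0018
Decision: reject H₀ at α = 0.05

Answer: z = -3.1235, reject H₀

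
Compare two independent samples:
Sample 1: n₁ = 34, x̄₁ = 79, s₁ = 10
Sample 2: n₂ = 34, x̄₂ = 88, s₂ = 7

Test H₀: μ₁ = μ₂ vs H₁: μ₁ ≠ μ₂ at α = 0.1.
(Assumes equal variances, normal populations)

Answer: t = -4.2992, reject H₀

Derivation:
Pooled variance: s²_p = [33×10² + 33×7²]/(66) = 74.5000
s_p = 8.6313
SE = s_p×√(1/n₁ + 1/n₂) = 8.6313×√(1/34 + 1/34) = 2.0934
t = (x̄₁ - x̄₂)/SE = (79 - 88)/2.0934 = -4.2992
df = 66, t-critical = ±1.668
Decision: reject H₀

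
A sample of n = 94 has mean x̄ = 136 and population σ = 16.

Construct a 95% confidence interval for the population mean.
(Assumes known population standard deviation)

Answer: (132.7654, 139.2346)

Derivation:
Confidence level: 95%, α = 0.05
z_0.025 = 1.960
SE = σ/√n = 16/√94 = 1.6503
Margin of error = 1.960 × 1.6503 = 3.2346
CI: x̄ ± margin = 136 ± 3.2346
CI: (132.7654, 139.2346)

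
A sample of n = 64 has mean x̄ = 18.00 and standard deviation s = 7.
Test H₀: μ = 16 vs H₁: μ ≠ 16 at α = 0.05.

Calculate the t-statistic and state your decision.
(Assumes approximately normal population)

df = n - 1 = 63
SE = s/√n = 7/√64 = 0.8750
t = (x̄ - μ₀)/SE = (18.00 - 16)/0.8750 = 2.2857
Critical value: t_{0.025,63} = ±1.998
p-value ≈ 0.0256
Decision: reject H₀

Answer: t = 2.2857, reject H₀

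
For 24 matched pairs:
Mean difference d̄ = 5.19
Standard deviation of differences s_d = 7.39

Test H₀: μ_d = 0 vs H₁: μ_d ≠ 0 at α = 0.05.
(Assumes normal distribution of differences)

Answer: t = 3.4405, reject H₀

Derivation:
df = n - 1 = 23
SE = s_d/√n = 7.39/√24 = 1.5085
t = d̄/SE = 5.19/1.5085 = 3.4405
Critical value: t_{0.025,23} = ±2.069
p-value ≈ 0.0022
Decision: reject H₀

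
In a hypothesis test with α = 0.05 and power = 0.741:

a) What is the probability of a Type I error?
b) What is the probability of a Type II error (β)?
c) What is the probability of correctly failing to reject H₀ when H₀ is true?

Answer: a) 0.05, b) 0.259, c) 0.95

Derivation:
a) Type I error probability = α = 0.05
b) Power = P(reject H₀ | H₁ true) = 1 - β = 0.741, so Type II error probability = β = 1 - Power = 0.259
c) P(fail to reject H₀ | H₀ true) = 1 - α = 0.95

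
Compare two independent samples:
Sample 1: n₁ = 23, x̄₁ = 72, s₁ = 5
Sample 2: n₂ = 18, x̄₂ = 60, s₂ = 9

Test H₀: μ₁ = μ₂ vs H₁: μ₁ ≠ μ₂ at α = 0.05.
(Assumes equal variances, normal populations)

Pooled variance: s²_p = [22×5² + 17×9²]/(39) = 49.4103
s_p = 7.0292
SE = s_p×√(1/n₁ + 1/n₂) = 7.0292×√(1/23 + 1/18) = 2.2121
t = (x̄₁ - x̄₂)/SE = (72 - 60)/2.2121 = 5.4247
df = 39, t-critical = ±2.023
Decision: reject H₀

Answer: t = 5.4247, reject H₀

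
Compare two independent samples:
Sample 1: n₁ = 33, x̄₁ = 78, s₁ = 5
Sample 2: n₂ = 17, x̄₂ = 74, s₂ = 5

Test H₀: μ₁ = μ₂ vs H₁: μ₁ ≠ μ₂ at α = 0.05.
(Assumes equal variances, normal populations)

Pooled variance: s²_p = [32×5² + 16×5²]/(48) = 25.0000
s_p = 5.0000
SE = s_p×√(1/n₁ + 1/n₂) = 5.0000×√(1/33 + 1/17) = 1.4927
t = (x̄₁ - x̄₂)/SE = (78 - 74)/1.4927 = 2.6797
df = 48, t-critical = ±2.011
Decision: reject H₀

Answer: t = 2.6797, reject H₀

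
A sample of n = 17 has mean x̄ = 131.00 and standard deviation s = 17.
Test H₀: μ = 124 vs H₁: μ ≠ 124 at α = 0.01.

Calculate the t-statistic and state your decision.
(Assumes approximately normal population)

Answer: t = 1.6978, fail to reject H₀

Derivation:
df = n - 1 = 16
SE = s/√n = 17/√17 = 4.1231
t = (x̄ - μ₀)/SE = (131.00 - 124)/4.1231 = 1.6978
Critical value: t_{0.005,16} = ±2.921
p-value ≈ 0.1089
Decision: fail to reject H₀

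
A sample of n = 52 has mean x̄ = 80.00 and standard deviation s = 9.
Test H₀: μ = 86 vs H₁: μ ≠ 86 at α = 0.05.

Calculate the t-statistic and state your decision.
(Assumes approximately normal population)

df = n - 1 = 51
SE = s/√n = 9/√52 = 1.2481
t = (x̄ - μ₀)/SE = (80.00 - 86)/1.2481 = -4.8073
Critical value: t_{0.025,51} = ±2.008
p-value < 0.0001
Decision: reject H₀

Answer: t = -4.8073, reject H₀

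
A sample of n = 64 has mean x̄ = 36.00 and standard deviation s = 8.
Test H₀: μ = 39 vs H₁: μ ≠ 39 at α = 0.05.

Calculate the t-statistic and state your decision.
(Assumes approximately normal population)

df = n - 1 = 63
SE = s/√n = 8/√64 = 1.0000
t = (x̄ - μ₀)/SE = (36.00 - 39)/1.0000 = -3.0000
Critical value: t_{0.025,63} = ±1.998
p-value ≈ 0.0039
Decision: reject H₀

Answer: t = -3.0000, reject H₀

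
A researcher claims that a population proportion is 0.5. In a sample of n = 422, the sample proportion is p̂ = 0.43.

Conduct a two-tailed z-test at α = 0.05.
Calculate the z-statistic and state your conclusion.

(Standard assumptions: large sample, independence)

Answer: z = -2.8759, reject H₀

Derivation:
H₀: p = 0.5, H₁: p ≠ 0.5
Standard error: SE = √(p₀(1-p₀)/n) = √(0.5×0.5/422) = 0.024340
z-statistic: z = (p̂ - p₀)/SE = (0.43 - 0.5)/0.024340 = -2.8759
Critical value: z_0.025 = ±1.960
p-value = 0.0040
Decision: reject H₀ at α = 0.05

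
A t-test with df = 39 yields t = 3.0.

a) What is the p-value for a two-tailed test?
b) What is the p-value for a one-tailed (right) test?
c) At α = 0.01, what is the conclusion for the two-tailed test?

Answer: a) 0.0047, b) 0.0023, c) reject H₀

Derivation:
Using t-distribution with df = 39:
a) Two-tailed: p = 2×P(T > 3.0) = 0.0047
b) One-tailed: p = P(T > 3.0) = 0.0023
c) 0.0047 < 0.01, reject H₀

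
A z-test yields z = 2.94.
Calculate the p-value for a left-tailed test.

Answer: p-value ≈ 0.9984

Derivation:
For z = 2.94:
p = P(Z < 2.94) = Φ(2.94) = 0.9984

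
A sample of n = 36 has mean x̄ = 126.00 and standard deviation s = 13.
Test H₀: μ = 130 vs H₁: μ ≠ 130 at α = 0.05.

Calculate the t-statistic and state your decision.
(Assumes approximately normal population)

Answer: t = -1.8461, fail to reject H₀

Derivation:
df = n - 1 = 35
SE = s/√n = 13/√36 = 2.1667
t = (x̄ - μ₀)/SE = (126.00 - 130)/2.1667 = -1.8461
Critical value: t_{0.025,35} = ±2.030
p-value ≈ 0.0733
Decision: fail to reject H₀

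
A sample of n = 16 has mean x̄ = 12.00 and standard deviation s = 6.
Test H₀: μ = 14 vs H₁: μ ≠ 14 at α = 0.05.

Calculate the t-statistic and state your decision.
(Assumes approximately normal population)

df = n - 1 = 15
SE = s/√n = 6/√16 = 1.5000
t = (x̄ - μ₀)/SE = (12.00 - 14)/1.5000 = -1.3333
Critical value: t_{0.025,15} = ±2.131
p-value ≈ 0.2023
Decision: fail to reject H₀

Answer: t = -1.3333, fail to reject H₀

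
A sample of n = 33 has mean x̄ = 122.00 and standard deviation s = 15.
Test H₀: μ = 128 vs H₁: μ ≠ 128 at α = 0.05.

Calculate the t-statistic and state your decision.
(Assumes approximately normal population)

df = n - 1 = 32
SE = s/√n = 15/√33 = 2.6112
t = (x̄ - μ₀)/SE = (122.00 - 128)/2.6112 = -2.2978
Critical value: t_{0.025,32} = ±2.037
p-value ≈ 0.0283
Decision: reject H₀

Answer: t = -2.2978, reject H₀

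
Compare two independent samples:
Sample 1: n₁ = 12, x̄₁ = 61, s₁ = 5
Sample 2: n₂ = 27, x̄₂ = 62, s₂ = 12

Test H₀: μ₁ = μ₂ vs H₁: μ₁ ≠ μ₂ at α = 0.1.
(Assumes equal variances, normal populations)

Pooled variance: s²_p = [11×5² + 26×12²]/(37) = 108.6216
s_p = 10.4222
SE = s_p×√(1/n₁ + 1/n₂) = 10.4222×√(1/12 + 1/27) = 3.6159
t = (x̄₁ - x̄₂)/SE = (61 - 62)/3.6159 = -0.2766
df = 37, t-critical = ±1.687
Decision: fail to reject H₀

Answer: t = -0.2766, fail to reject H₀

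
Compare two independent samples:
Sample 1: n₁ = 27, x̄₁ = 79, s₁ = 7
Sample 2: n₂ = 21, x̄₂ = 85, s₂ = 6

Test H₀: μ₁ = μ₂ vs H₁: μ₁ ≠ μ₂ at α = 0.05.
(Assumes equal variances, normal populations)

Answer: t = -3.1322, reject H₀

Derivation:
Pooled variance: s²_p = [26×7² + 20×6²]/(46) = 43.3478
s_p = 6.5839
SE = s_p×√(1/n₁ + 1/n₂) = 6.5839×√(1/27 + 1/21) = 1.9156
t = (x̄₁ - x̄₂)/SE = (79 - 85)/1.9156 = -3.1322
df = 46, t-critical = ±2.013
Decision: reject H₀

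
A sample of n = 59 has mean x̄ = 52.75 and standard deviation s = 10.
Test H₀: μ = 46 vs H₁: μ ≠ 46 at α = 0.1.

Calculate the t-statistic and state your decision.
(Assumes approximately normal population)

df = n - 1 = 58
SE = s/√n = 10/√59 = 1.3019
t = (x̄ - μ₀)/SE = (52.75 - 46)/1.3019 = 5.1847
Critical value: t_{0.05,58} = ±1.672
p-value < 0.0001
Decision: reject H₀

Answer: t = 5.1847, reject H₀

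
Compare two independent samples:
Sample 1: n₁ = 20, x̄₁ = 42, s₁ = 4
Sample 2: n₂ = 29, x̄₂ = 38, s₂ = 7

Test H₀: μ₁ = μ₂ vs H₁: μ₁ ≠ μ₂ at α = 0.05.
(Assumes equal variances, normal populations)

Pooled variance: s²_p = [19×4² + 28×7²]/(47) = 35.6596
s_p = 5.9716
SE = s_p×√(1/n₁ + 1/n₂) = 5.9716×√(1/20 + 1/29) = 1.7357
t = (x̄₁ - x̄₂)/SE = (42 - 38)/1.7357 = 2.3045
df = 47, t-critical = ±2.012
Decision: reject H₀

Answer: t = 2.3045, reject H₀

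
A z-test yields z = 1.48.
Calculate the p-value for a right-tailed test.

For z = 1.48:
p = P(Z > 1.48) = 1 - Φ(1.48) = 0.0694

Answer: p-value ≈ 0.0694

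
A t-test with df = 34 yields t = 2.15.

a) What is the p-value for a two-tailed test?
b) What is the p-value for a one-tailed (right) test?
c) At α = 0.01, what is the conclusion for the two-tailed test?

Using t-distribution with df = 34:
a) Two-tailed: p = 2×P(T > 2.15) = 0.0388
b) One-tailed: p = P(T > 2.15) = 0.0194
c) 0.0388 ≥ 0.01, fail to reject H₀

Answer: a) 0.0388, b) 0.0194, c) fail to reject H₀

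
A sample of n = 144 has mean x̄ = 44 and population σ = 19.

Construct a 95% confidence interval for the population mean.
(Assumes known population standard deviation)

Confidence level: 95%, α = 0.05
z_0.025 = 1.960
SE = σ/√n = 19/√144 = 1.5833
Margin of error = 1.960 × 1.5833 = 3.1033
CI: x̄ ± margin = 44 ± 3.1033
CI: (40.8967, 47.1033)

Answer: (40.8967, 47.1033)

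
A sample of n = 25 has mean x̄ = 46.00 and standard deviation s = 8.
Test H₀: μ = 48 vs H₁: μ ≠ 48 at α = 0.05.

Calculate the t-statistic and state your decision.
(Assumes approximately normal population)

Answer: t = -1.2500, fail to reject H₀

Derivation:
df = n - 1 = 24
SE = s/√n = 8/√25 = 1.6000
t = (x̄ - μ₀)/SE = (46.00 - 48)/1.6000 = -1.2500
Critical value: t_{0.025,24} = ±2.064
p-value ≈ 0.2234
Decision: fail to reject H₀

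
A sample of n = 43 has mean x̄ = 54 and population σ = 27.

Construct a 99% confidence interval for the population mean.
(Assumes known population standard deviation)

Confidence level: 99%, α = 0.01
z_0.005 = 2.576
SE = σ/√n = 27/√43 = 4.1175
Margin of error = 2.576 × 4.1175 = 10.6067
CI: x̄ ± margin = 54 ± 10.6067
CI: (43.3933, 64.6067)

Answer: (43.3933, 64.6067)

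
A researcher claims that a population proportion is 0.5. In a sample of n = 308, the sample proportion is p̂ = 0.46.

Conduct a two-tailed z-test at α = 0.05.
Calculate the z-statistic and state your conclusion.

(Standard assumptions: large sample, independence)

Answer: z = -1.4040, fail to reject H₀

Derivation:
H₀: p = 0.5, H₁: p ≠ 0.5
Standard error: SE = √(p₀(1-p₀)/n) = √(0.5×0.5/308) = 0.028490
z-statistic: z = (p̂ - p₀)/SE = (0.46 - 0.5)/0.028490 = -1.4040
Critical value: z_0.025 = ±1.960
p-value = 0.1603
Decision: fail to reject H₀ at α = 0.05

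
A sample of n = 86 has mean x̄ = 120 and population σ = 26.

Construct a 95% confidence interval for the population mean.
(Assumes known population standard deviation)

Confidence level: 95%, α = 0.05
z_0.025 = 1.960
SE = σ/√n = 26/√86 = 2.8037
Margin of error = 1.960 × 2.8037 = 5.4953
CI: x̄ ± margin = 120 ± 5.4953
CI: (114.5047, 125.4953)

Answer: (114.5047, 125.4953)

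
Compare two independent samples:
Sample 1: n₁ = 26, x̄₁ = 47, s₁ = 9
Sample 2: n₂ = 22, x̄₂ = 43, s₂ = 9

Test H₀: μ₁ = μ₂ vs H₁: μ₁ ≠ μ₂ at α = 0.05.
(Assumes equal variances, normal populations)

Pooled variance: s²_p = [25×9² + 21×9²]/(46) = 81.0000
s_p = 9.0000
SE = s_p×√(1/n₁ + 1/n₂) = 9.0000×√(1/26 + 1/22) = 2.6071
t = (x̄₁ - x̄₂)/SE = (47 - 43)/2.6071 = 1.5343
df = 46, t-critical = ±2.013
Decision: fail to reject H₀

Answer: t = 1.5343, fail to reject H₀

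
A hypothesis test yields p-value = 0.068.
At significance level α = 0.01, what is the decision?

Compare p-value to α:
0.068 ≥ 0.01
Decision: fail to reject H₀

Answer: fail to reject H₀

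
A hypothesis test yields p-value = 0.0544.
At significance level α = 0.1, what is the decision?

Compare p-value to α:
0.0544 < 0.1
Decision: reject H₀

Answer: reject H₀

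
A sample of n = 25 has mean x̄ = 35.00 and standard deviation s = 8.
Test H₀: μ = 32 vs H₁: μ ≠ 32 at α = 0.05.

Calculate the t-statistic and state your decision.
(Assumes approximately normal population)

Answer: t = 1.8750, fail to reject H₀

Derivation:
df = n - 1 = 24
SE = s/√n = 8/√25 = 1.6000
t = (x̄ - μ₀)/SE = (35.00 - 32)/1.6000 = 1.8750
Critical value: t_{0.025,24} = ±2.064
p-value ≈ 0.0730
Decision: fail to reject H₀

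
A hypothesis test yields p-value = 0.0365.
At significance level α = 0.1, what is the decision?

Compare p-value to α:
0.0365 < 0.1
Decision: reject H₀

Answer: reject H₀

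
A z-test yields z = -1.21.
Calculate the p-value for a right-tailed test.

For z = -1.21:
p = P(Z > -1.21) = 1 - Φ(-1.21) = 0.8869

Answer: p-value ≈ 0.8869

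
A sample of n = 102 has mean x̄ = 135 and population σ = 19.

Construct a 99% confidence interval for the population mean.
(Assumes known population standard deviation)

Answer: (130.1538, 139.8462)

Derivation:
Confidence level: 99%, α = 0.01
z_0.005 = 2.576
SE = σ/√n = 19/√102 = 1.8813
Margin of error = 2.576 × 1.8813 = 4.8462
CI: x̄ ± margin = 135 ± 4.8462
CI: (130.1538, 139.8462)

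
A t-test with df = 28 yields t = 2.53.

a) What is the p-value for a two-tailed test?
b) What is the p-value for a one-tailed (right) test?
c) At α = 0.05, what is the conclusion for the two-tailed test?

Using t-distribution with df = 28:
a) Two-tailed: p = 2×P(T > 2.53) = 0.0173
b) One-tailed: p = P(T > 2.53) = 0.0087
c) 0.0173 < 0.05, reject H₀

Answer: a) 0.0173, b) 0.0087, c) reject H₀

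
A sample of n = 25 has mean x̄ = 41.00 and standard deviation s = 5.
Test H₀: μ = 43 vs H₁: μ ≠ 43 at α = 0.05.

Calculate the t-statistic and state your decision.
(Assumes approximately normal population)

df = n - 1 = 24
SE = s/√n = 5/√25 = 1.0000
t = (x̄ - μ₀)/SE = (41.00 - 43)/1.0000 = -2.0000
Critical value: t_{0.025,24} = ±2.064
p-value ≈ 0.0569
Decision: fail to reject H₀

Answer: t = -2.0000, fail to reject H₀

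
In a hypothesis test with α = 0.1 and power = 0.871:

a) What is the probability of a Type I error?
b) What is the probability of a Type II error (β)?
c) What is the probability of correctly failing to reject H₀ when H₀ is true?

Answer: a) 0.1, b) 0.129, c) 0.9

Derivation:
a) Type I error probability = α = 0.1
b) Power = P(reject H₀ | H₁ true) = 1 - β = 0.871, so Type II error probability = β = 1 - Power = 0.129
c) P(fail to reject H₀ | H₀ true) = 1 - α = 0.9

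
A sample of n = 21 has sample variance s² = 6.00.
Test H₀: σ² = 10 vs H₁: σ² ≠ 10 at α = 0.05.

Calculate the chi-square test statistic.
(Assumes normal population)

df = n - 1 = 20
χ² = (n-1)s²/σ₀² = 20×6.00/10 = 12.0000
Critical values: χ²_{0.975,20} = 9.591, χ²_{0.025,20} = 34.170
Rejection region: χ² < 9.591 or χ² > 34.170
Decision: fail to reject H₀

Answer: χ² = 12.0000, fail to reject H₀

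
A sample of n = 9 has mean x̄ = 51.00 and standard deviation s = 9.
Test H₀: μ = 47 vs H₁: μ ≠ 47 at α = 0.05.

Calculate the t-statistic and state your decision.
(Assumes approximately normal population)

Answer: t = 1.3333, fail to reject H₀

Derivation:
df = n - 1 = 8
SE = s/√n = 9/√9 = 3.0000
t = (x̄ - μ₀)/SE = (51.00 - 47)/3.0000 = 1.3333
Critical value: t_{0.025,8} = ±2.306
p-value ≈ 0.2191
Decision: fail to reject H₀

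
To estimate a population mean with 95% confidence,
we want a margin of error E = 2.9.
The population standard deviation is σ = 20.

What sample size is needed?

Answer: n = 183

Derivation:
z_0.025 = 1.960
n = (z×σ/E)² = (1.960×20/2.9)²
n = 182.7158
Round up: n = 183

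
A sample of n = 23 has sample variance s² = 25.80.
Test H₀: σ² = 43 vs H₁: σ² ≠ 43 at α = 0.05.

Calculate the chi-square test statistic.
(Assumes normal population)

df = n - 1 = 22
χ² = (n-1)s²/σ₀² = 22×25.80/43 = 13.2000
Critical values: χ²_{0.975,22} = 10.982, χ²_{0.025,22} = 36.781
Rejection region: χ² < 10.982 or χ² > 36.781
Decision: fail to reject H₀

Answer: χ² = 13.2000, fail to reject H₀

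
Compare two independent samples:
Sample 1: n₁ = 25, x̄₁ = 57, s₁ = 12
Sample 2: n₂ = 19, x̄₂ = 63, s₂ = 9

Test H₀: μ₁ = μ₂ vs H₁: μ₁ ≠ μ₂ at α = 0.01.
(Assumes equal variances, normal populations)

Answer: t = -1.8225, fail to reject H₀

Derivation:
Pooled variance: s²_p = [24×12² + 18×9²]/(42) = 117.0000
s_p = 10.8167
SE = s_p×√(1/n₁ + 1/n₂) = 10.8167×√(1/25 + 1/19) = 3.2921
t = (x̄₁ - x̄₂)/SE = (57 - 63)/3.2921 = -1.8225
df = 42, t-critical = ±2.698
Decision: fail to reject H₀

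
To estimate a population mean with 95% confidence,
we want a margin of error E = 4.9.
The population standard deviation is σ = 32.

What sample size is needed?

z_0.025 = 1.960
n = (z×σ/E)² = (1.960×32/4.9)²
n = 163.8400
Round up: n = 164

Answer: n = 164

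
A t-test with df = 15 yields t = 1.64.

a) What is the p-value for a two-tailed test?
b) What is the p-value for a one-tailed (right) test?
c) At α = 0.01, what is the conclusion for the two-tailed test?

Using t-distribution with df = 15:
a) Two-tailed: p = 2×P(T > 1.64) = 0.1218
b) One-tailed: p = P(T > 1.64) = 0.0609
c) 0.1218 ≥ 0.01, fail to reject H₀

Answer: a) 0.1218, b) 0.0609, c) fail to reject H₀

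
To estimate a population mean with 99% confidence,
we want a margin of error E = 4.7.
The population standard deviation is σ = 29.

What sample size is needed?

z_0.005 = 2.576
n = (z×σ/E)² = (2.576×29/4.7)²
n = 252.6341
Round up: n = 253

Answer: n = 253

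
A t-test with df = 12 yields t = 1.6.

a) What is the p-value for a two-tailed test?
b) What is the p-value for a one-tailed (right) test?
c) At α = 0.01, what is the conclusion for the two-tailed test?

Answer: a) 0.1356, b) 0.0678, c) fail to reject H₀

Derivation:
Using t-distribution with df = 12:
a) Two-tailed: p = 2×P(T > 1.6) = 0.1356
b) One-tailed: p = P(T > 1.6) = 0.0678
c) 0.1356 ≥ 0.01, fail to reject H₀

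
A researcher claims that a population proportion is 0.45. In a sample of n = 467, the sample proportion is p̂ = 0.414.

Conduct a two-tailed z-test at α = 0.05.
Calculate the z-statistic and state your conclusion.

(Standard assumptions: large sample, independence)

H₀: p = 0.45, H₁: p ≠ 0.45
Standard error: SE = √(p₀(1-p₀)/n) = √(0.45×0.55/467) = 0.023021
z-statistic: z = (p̂ - p₀)/SE = (0.414 - 0.45)/0.023021 = -1.5638
Critical value: z_0.025 = ±1.960
p-value = 0.1179
Decision: fail to reject H₀ at α = 0.05

Answer: z = -1.5638, fail to reject H₀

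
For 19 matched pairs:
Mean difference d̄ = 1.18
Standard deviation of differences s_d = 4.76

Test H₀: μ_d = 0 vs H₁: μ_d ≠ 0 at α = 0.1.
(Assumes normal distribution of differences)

df = n - 1 = 18
SE = s_d/√n = 4.76/√19 = 1.0920
t = d̄/SE = 1.18/1.0920 = 1.0806
Critical value: t_{0.05,18} = ±1.734
p-value ≈ 0.2941
Decision: fail to reject H₀

Answer: t = 1.0806, fail to reject H₀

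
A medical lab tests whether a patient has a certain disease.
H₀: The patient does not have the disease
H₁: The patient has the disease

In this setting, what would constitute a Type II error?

Type I error: rejecting H₀ when it is actually true (false positive).
Type II error: failing to reject H₀ when H₁ is actually true (false negative).

Answer: Failing to diagnose a patient who actually has the disease (false negative)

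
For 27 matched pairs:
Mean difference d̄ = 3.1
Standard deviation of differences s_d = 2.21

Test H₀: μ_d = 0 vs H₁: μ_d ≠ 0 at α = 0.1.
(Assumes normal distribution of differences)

df = n - 1 = 26
SE = s_d/√n = 2.21/√27 = 0.4253
t = d̄/SE = 3.1/0.4253 = 7.2890
Critical value: t_{0.05,26} = ±1.706
p-value < 0.0001
Decision: reject H₀

Answer: t = 7.2890, reject H₀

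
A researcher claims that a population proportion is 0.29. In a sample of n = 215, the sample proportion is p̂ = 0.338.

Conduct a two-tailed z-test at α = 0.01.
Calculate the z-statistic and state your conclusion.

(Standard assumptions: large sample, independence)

H₀: p = 0.29, H₁: p ≠ 0.29
Standard error: SE = √(p₀(1-p₀)/n) = √(0.29×0.71/215) = 0.030946
z-statistic: z = (p̂ - p₀)/SE = (0.338 - 0.29)/0.030946 = 1.5511
Critical value: z_0.005 = ±2.576
p-value = 0.1209
Decision: fail to reject H₀ at α = 0.01

Answer: z = 1.5511, fail to reject H₀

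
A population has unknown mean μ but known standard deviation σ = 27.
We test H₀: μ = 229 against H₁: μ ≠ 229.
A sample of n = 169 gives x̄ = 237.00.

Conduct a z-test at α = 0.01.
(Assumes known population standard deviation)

Standard error: SE = σ/√n = 27/√169 = 2.0769
z-statistic: z = (x̄ - μ₀)/SE = (237.00 - 229)/2.0769 = 3.8519
Critical value: ±2.576
p-value = 0.0001
Decision: reject H₀

Answer: z = 3.8519, reject H₀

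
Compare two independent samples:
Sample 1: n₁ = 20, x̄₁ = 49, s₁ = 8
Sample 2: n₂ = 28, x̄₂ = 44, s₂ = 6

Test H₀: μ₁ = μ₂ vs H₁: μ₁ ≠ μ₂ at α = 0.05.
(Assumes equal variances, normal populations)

Answer: t = 2.4762, reject H₀

Derivation:
Pooled variance: s²_p = [19×8² + 27×6²]/(46) = 47.5652
s_p = 6.8968
SE = s_p×√(1/n₁ + 1/n₂) = 6.8968×√(1/20 + 1/28) = 2.0192
t = (x̄₁ - x̄₂)/SE = (49 - 44)/2.0192 = 2.4762
df = 46, t-critical = ±2.013
Decision: reject H₀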